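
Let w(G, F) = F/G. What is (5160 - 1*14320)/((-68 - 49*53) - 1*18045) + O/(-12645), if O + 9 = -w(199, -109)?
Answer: 2308464602/5211371205 ≈ 0.44297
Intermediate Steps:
O = -1682/199 (O = -9 - (-109)/199 = -9 - 1*(-109/199) = -9 + 109/199 = -1682/199 ≈ -8.4523)
(5160 - 1*14320)/((-68 - 49*53) - 1*18045) + O/(-12645) = (5160 - 1*14320)/((-68 - 49*53) - 1*18045) - 1682/199/(-12645) = (5160 - 14320)/((-68 - 2597) - 18045) - 1682/199*(-1/12645) = -9160/(-2665 - 18045) + 1682/2516355 = -9160/(-20710) + 1682/2516355 = -9160*(-1/20710) + 1682/2516355 = 916/2071 + 1682/2516355 = 2308464602/5211371205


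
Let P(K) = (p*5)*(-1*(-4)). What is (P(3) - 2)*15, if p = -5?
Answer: -1530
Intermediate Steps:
P(K) = -100 (P(K) = (-5*5)*(-1*(-4)) = -25*4 = -100)
(P(3) - 2)*15 = (-100 - 2)*15 = -102*15 = -1530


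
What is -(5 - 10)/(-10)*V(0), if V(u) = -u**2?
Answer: 0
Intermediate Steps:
-(5 - 10)/(-10)*V(0) = -(5 - 10)/(-10)*(-1*0**2) = -(-5*(-1/10))*(-1*0) = -0/2 = -1*0 = 0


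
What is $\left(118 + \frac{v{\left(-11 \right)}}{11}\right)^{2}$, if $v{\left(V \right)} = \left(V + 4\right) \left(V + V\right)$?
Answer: $17424$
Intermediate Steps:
$v{\left(V \right)} = 2 V \left(4 + V\right)$ ($v{\left(V \right)} = \left(4 + V\right) 2 V = 2 V \left(4 + V\right)$)
$\left(118 + \frac{v{\left(-11 \right)}}{11}\right)^{2} = \left(118 + \frac{2 \left(-11\right) \left(4 - 11\right)}{11}\right)^{2} = \left(118 + 2 \left(-11\right) \left(-7\right) \frac{1}{11}\right)^{2} = \left(118 + 154 \cdot \frac{1}{11}\right)^{2} = \left(118 + 14\right)^{2} = 132^{2} = 17424$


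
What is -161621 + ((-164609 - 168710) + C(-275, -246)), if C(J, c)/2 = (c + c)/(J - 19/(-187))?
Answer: -12721350816/25703 ≈ -4.9494e+5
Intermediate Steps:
C(J, c) = 4*c/(19/187 + J) (C(J, c) = 2*((c + c)/(J - 19/(-187))) = 2*((2*c)/(J - 19*(-1/187))) = 2*((2*c)/(J + 19/187)) = 2*((2*c)/(19/187 + J)) = 2*(2*c/(19/187 + J)) = 4*c/(19/187 + J))
-161621 + ((-164609 - 168710) + C(-275, -246)) = -161621 + ((-164609 - 168710) + 748*(-246)/(19 + 187*(-275))) = -161621 + (-333319 + 748*(-246)/(19 - 51425)) = -161621 + (-333319 + 748*(-246)/(-51406)) = -161621 + (-333319 + 748*(-246)*(-1/51406)) = -161621 + (-333319 + 92004/25703) = -161621 - 8567206253/25703 = -12721350816/25703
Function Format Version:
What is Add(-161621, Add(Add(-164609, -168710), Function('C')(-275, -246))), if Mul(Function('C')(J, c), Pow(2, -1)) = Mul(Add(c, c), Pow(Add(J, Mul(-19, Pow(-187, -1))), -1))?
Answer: Rational(-12721350816, 25703) ≈ -4.9494e+5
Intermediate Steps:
Function('C')(J, c) = Mul(4, c, Pow(Add(Rational(19, 187), J), -1)) (Function('C')(J, c) = Mul(2, Mul(Add(c, c), Pow(Add(J, Mul(-19, Pow(-187, -1))), -1))) = Mul(2, Mul(Mul(2, c), Pow(Add(J, Mul(-19, Rational(-1, 187))), -1))) = Mul(2, Mul(Mul(2, c), Pow(Add(J, Rational(19, 187)), -1))) = Mul(2, Mul(Mul(2, c), Pow(Add(Rational(19, 187), J), -1))) = Mul(2, Mul(2, c, Pow(Add(Rational(19, 187), J), -1))) = Mul(4, c, Pow(Add(Rational(19, 187), J), -1)))
Add(-161621, Add(Add(-164609, -168710), Function('C')(-275, -246))) = Add(-161621, Add(Add(-164609, -168710), Mul(748, -246, Pow(Add(19, Mul(187, -275)), -1)))) = Add(-161621, Add(-333319, Mul(748, -246, Pow(Add(19, -51425), -1)))) = Add(-161621, Add(-333319, Mul(748, -246, Pow(-51406, -1)))) = Add(-161621, Add(-333319, Mul(748, -246, Rational(-1, 51406)))) = Add(-161621, Add(-333319, Rational(92004, 25703))) = Add(-161621, Rational(-8567206253, 25703)) = Rational(-12721350816, 25703)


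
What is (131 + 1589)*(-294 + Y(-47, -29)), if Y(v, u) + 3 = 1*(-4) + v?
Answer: -598560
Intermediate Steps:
Y(v, u) = -7 + v (Y(v, u) = -3 + (1*(-4) + v) = -3 + (-4 + v) = -7 + v)
(131 + 1589)*(-294 + Y(-47, -29)) = (131 + 1589)*(-294 + (-7 - 47)) = 1720*(-294 - 54) = 1720*(-348) = -598560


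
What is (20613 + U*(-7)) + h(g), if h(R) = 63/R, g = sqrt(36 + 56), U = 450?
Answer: 17463 + 63*sqrt(23)/46 ≈ 17470.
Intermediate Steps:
g = 2*sqrt(23) (g = sqrt(92) = 2*sqrt(23) ≈ 9.5917)
(20613 + U*(-7)) + h(g) = (20613 + 450*(-7)) + 63/((2*sqrt(23))) = (20613 - 3150) + 63*(sqrt(23)/46) = 17463 + 63*sqrt(23)/46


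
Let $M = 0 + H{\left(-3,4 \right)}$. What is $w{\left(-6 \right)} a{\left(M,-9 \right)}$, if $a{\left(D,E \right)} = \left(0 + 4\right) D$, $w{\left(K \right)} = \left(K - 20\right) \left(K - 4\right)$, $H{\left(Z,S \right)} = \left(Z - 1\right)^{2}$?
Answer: $16640$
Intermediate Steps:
$H{\left(Z,S \right)} = \left(-1 + Z\right)^{2}$
$w{\left(K \right)} = \left(-20 + K\right) \left(-4 + K\right)$
$M = 16$ ($M = 0 + \left(-1 - 3\right)^{2} = 0 + \left(-4\right)^{2} = 0 + 16 = 16$)
$a{\left(D,E \right)} = 4 D$
$w{\left(-6 \right)} a{\left(M,-9 \right)} = \left(80 + \left(-6\right)^{2} - -144\right) 4 \cdot 16 = \left(80 + 36 + 144\right) 64 = 260 \cdot 64 = 16640$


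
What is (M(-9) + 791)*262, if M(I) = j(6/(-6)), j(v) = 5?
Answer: 208552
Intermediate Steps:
M(I) = 5
(M(-9) + 791)*262 = (5 + 791)*262 = 796*262 = 208552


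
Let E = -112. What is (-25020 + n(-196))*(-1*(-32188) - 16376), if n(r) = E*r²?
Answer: -68428200944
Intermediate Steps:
n(r) = -112*r²
(-25020 + n(-196))*(-1*(-32188) - 16376) = (-25020 - 112*(-196)²)*(-1*(-32188) - 16376) = (-25020 - 112*38416)*(32188 - 16376) = (-25020 - 4302592)*15812 = -4327612*15812 = -68428200944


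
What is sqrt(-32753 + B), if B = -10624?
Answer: I*sqrt(43377) ≈ 208.27*I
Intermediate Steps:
sqrt(-32753 + B) = sqrt(-32753 - 10624) = sqrt(-43377) = I*sqrt(43377)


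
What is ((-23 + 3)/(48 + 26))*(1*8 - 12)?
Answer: 40/37 ≈ 1.0811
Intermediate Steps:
((-23 + 3)/(48 + 26))*(1*8 - 12) = (-20/74)*(8 - 12) = -20*1/74*(-4) = -10/37*(-4) = 40/37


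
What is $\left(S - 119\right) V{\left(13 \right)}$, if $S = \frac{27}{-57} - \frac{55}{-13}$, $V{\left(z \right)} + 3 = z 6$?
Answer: $- \frac{2134875}{247} \approx -8643.2$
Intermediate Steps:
$V{\left(z \right)} = -3 + 6 z$ ($V{\left(z \right)} = -3 + z 6 = -3 + 6 z$)
$S = \frac{928}{247}$ ($S = 27 \left(- \frac{1}{57}\right) - - \frac{55}{13} = - \frac{9}{19} + \frac{55}{13} = \frac{928}{247} \approx 3.7571$)
$\left(S - 119\right) V{\left(13 \right)} = \left(\frac{928}{247} - 119\right) \left(-3 + 6 \cdot 13\right) = - \frac{28465 \left(-3 + 78\right)}{247} = \left(- \frac{28465}{247}\right) 75 = - \frac{2134875}{247}$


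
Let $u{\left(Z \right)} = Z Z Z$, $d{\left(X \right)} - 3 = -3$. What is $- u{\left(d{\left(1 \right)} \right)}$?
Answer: $0$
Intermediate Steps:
$d{\left(X \right)} = 0$ ($d{\left(X \right)} = 3 - 3 = 0$)
$u{\left(Z \right)} = Z^{3}$ ($u{\left(Z \right)} = Z^{2} Z = Z^{3}$)
$- u{\left(d{\left(1 \right)} \right)} = - 0^{3} = \left(-1\right) 0 = 0$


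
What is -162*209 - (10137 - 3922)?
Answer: -40073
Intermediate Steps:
-162*209 - (10137 - 3922) = -33858 - 1*6215 = -33858 - 6215 = -40073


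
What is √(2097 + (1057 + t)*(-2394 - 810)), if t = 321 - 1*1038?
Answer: 9*I*√13423 ≈ 1042.7*I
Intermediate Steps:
t = -717 (t = 321 - 1038 = -717)
√(2097 + (1057 + t)*(-2394 - 810)) = √(2097 + (1057 - 717)*(-2394 - 810)) = √(2097 + 340*(-3204)) = √(2097 - 1089360) = √(-1087263) = 9*I*√13423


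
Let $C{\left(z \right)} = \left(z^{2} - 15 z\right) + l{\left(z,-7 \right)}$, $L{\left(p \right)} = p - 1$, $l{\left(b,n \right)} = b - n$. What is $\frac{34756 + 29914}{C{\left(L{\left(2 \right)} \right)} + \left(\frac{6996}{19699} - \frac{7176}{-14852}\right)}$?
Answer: $- \frac{2365059083645}{188769084} \approx -12529.0$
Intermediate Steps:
$L{\left(p \right)} = -1 + p$
$C{\left(z \right)} = 7 + z^{2} - 14 z$ ($C{\left(z \right)} = \left(z^{2} - 15 z\right) + \left(z - -7\right) = \left(z^{2} - 15 z\right) + \left(z + 7\right) = \left(z^{2} - 15 z\right) + \left(7 + z\right) = 7 + z^{2} - 14 z$)
$\frac{34756 + 29914}{C{\left(L{\left(2 \right)} \right)} + \left(\frac{6996}{19699} - \frac{7176}{-14852}\right)} = \frac{34756 + 29914}{\left(7 + \left(-1 + 2\right)^{2} - 14 \left(-1 + 2\right)\right) + \left(\frac{6996}{19699} - \frac{7176}{-14852}\right)} = \frac{64670}{\left(7 + 1^{2} - 14\right) + \left(6996 \cdot \frac{1}{19699} - - \frac{1794}{3713}\right)} = \frac{64670}{\left(7 + 1 - 14\right) + \left(\frac{6996}{19699} + \frac{1794}{3713}\right)} = \frac{64670}{-6 + \frac{61316154}{73142387}} = \frac{64670}{- \frac{377538168}{73142387}} = 64670 \left(- \frac{73142387}{377538168}\right) = - \frac{2365059083645}{188769084}$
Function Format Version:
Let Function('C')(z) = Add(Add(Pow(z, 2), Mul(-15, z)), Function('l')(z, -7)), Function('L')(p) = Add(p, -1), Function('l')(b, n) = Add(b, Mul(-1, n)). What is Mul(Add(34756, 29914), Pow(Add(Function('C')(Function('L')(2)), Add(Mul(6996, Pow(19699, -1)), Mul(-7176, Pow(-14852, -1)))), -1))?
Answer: Rational(-2365059083645, 188769084) ≈ -12529.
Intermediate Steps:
Function('L')(p) = Add(-1, p)
Function('C')(z) = Add(7, Pow(z, 2), Mul(-14, z)) (Function('C')(z) = Add(Add(Pow(z, 2), Mul(-15, z)), Add(z, Mul(-1, -7))) = Add(Add(Pow(z, 2), Mul(-15, z)), Add(z, 7)) = Add(Add(Pow(z, 2), Mul(-15, z)), Add(7, z)) = Add(7, Pow(z, 2), Mul(-14, z)))
Mul(Add(34756, 29914), Pow(Add(Function('C')(Function('L')(2)), Add(Mul(6996, Pow(19699, -1)), Mul(-7176, Pow(-14852, -1)))), -1)) = Mul(Add(34756, 29914), Pow(Add(Add(7, Pow(Add(-1, 2), 2), Mul(-14, Add(-1, 2))), Add(Mul(6996, Pow(19699, -1)), Mul(-7176, Pow(-14852, -1)))), -1)) = Mul(64670, Pow(Add(Add(7, Pow(1, 2), Mul(-14, 1)), Add(Mul(6996, Rational(1, 19699)), Mul(-7176, Rational(-1, 14852)))), -1)) = Mul(64670, Pow(Add(Add(7, 1, -14), Add(Rational(6996, 19699), Rational(1794, 3713))), -1)) = Mul(64670, Pow(Add(-6, Rational(61316154, 73142387)), -1)) = Mul(64670, Pow(Rational(-377538168, 73142387), -1)) = Mul(64670, Rational(-73142387, 377538168)) = Rational(-2365059083645, 188769084)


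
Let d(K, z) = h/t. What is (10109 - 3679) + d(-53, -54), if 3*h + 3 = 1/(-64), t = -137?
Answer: 169134913/26304 ≈ 6430.0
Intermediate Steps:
h = -193/192 (h = -1 + (⅓)/(-64) = -1 + (⅓)*(-1/64) = -1 - 1/192 = -193/192 ≈ -1.0052)
d(K, z) = 193/26304 (d(K, z) = -193/192/(-137) = -193/192*(-1/137) = 193/26304)
(10109 - 3679) + d(-53, -54) = (10109 - 3679) + 193/26304 = 6430 + 193/26304 = 169134913/26304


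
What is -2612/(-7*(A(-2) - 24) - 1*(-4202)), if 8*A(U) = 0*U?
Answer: -1306/2185 ≈ -0.59771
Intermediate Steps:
A(U) = 0 (A(U) = (0*U)/8 = (1/8)*0 = 0)
-2612/(-7*(A(-2) - 24) - 1*(-4202)) = -2612/(-7*(0 - 24) - 1*(-4202)) = -2612/(-7*(-24) + 4202) = -2612/(168 + 4202) = -2612/4370 = -2612*1/4370 = -1306/2185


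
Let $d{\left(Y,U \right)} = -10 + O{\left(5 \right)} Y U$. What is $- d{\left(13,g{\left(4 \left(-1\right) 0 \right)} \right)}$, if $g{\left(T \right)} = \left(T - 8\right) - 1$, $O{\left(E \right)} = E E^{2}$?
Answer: $14635$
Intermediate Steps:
$O{\left(E \right)} = E^{3}$
$g{\left(T \right)} = -9 + T$ ($g{\left(T \right)} = \left(-8 + T\right) - 1 = -9 + T$)
$d{\left(Y,U \right)} = -10 + 125 U Y$ ($d{\left(Y,U \right)} = -10 + 5^{3} Y U = -10 + 125 U Y$)
$- d{\left(13,g{\left(4 \left(-1\right) 0 \right)} \right)} = - (-10 + 125 \left(-9 + 4 \left(-1\right) 0\right) 13) = - (-10 + 125 \left(-9 - 0\right) 13) = - (-10 + 125 \left(-9 + 0\right) 13) = - (-10 + 125 \left(-9\right) 13) = - (-10 - 14625) = \left(-1\right) \left(-14635\right) = 14635$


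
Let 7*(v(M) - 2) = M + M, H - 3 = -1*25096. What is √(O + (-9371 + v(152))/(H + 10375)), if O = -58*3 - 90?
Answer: I*√2795464728210/103026 ≈ 16.229*I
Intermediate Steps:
H = -25093 (H = 3 - 1*25096 = 3 - 25096 = -25093)
v(M) = 2 + 2*M/7 (v(M) = 2 + (M + M)/7 = 2 + (2*M)/7 = 2 + 2*M/7)
O = -264 (O = -174 - 90 = -264)
√(O + (-9371 + v(152))/(H + 10375)) = √(-264 + (-9371 + (2 + (2/7)*152))/(-25093 + 10375)) = √(-264 + (-9371 + (2 + 304/7))/(-14718)) = √(-264 + (-9371 + 318/7)*(-1/14718)) = √(-264 - 65279/7*(-1/14718)) = √(-264 + 65279/103026) = √(-27133585/103026) = I*√2795464728210/103026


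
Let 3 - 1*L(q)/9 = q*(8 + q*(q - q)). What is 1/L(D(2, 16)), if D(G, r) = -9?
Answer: 1/675 ≈ 0.0014815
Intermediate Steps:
L(q) = 27 - 72*q (L(q) = 27 - 9*q*(8 + q*(q - q)) = 27 - 9*q*(8 + q*0) = 27 - 9*q*(8 + 0) = 27 - 9*q*8 = 27 - 72*q)
1/L(D(2, 16)) = 1/(27 - 72*(-9)) = 1/(27 + 648) = 1/675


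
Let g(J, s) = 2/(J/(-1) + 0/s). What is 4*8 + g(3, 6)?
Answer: 94/3 ≈ 31.333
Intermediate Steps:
g(J, s) = -2/J (g(J, s) = 2/(J*(-1) + 0) = 2/(-J + 0) = 2/((-J)) = 2*(-1/J) = -2/J)
4*8 + g(3, 6) = 4*8 - 2/3 = 32 - 2*⅓ = 32 - ⅔ = 94/3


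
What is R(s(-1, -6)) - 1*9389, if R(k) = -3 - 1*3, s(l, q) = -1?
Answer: -9395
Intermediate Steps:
R(k) = -6 (R(k) = -3 - 3 = -6)
R(s(-1, -6)) - 1*9389 = -6 - 1*9389 = -6 - 9389 = -9395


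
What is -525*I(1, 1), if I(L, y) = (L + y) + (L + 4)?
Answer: -3675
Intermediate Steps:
I(L, y) = 4 + y + 2*L (I(L, y) = (L + y) + (4 + L) = 4 + y + 2*L)
-525*I(1, 1) = -525*(4 + 1 + 2*1) = -525*(4 + 1 + 2) = -525*7 = -3675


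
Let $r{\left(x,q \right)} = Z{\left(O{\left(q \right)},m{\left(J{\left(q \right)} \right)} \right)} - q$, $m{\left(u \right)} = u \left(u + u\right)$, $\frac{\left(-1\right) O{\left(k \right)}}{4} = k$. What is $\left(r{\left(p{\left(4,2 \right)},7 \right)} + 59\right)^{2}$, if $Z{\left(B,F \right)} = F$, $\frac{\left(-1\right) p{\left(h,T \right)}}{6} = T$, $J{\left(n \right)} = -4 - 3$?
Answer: $22500$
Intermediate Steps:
$O{\left(k \right)} = - 4 k$
$J{\left(n \right)} = -7$
$p{\left(h,T \right)} = - 6 T$
$m{\left(u \right)} = 2 u^{2}$ ($m{\left(u \right)} = u 2 u = 2 u^{2}$)
$r{\left(x,q \right)} = 98 - q$ ($r{\left(x,q \right)} = 2 \left(-7\right)^{2} - q = 2 \cdot 49 - q = 98 - q$)
$\left(r{\left(p{\left(4,2 \right)},7 \right)} + 59\right)^{2} = \left(\left(98 - 7\right) + 59\right)^{2} = \left(91 + 59\right)^{2} = 150^{2} = 22500$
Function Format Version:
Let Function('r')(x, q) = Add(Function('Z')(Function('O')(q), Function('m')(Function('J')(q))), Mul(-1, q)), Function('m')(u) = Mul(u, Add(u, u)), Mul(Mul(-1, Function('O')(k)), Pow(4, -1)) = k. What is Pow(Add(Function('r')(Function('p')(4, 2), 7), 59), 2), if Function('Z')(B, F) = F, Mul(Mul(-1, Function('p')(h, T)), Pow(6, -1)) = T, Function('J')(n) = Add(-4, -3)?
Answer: 22500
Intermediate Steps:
Function('O')(k) = Mul(-4, k)
Function('J')(n) = -7
Function('p')(h, T) = Mul(-6, T)
Function('m')(u) = Mul(2, Pow(u, 2)) (Function('m')(u) = Mul(u, Mul(2, u)) = Mul(2, Pow(u, 2)))
Function('r')(x, q) = Add(98, Mul(-1, q)) (Function('r')(x, q) = Add(Mul(2, Pow(-7, 2)), Mul(-1, q)) = Add(Mul(2, 49), Mul(-1, q)) = Add(98, Mul(-1, q)))
Pow(Add(Function('r')(Function('p')(4, 2), 7), 59), 2) = Pow(Add(Add(98, Mul(-1, 7)), 59), 2) = Pow(Add(Add(98, -7), 59), 2) = Pow(Add(91, 59), 2) = Pow(150, 2) = 22500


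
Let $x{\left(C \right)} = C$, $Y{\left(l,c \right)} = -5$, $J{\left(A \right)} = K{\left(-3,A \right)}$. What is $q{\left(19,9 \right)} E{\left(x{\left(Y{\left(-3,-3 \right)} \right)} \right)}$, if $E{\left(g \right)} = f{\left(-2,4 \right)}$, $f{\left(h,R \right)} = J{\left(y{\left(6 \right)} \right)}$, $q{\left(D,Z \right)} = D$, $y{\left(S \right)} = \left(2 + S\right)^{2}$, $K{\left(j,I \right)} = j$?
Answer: $-57$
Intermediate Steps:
$J{\left(A \right)} = -3$
$f{\left(h,R \right)} = -3$
$E{\left(g \right)} = -3$
$q{\left(19,9 \right)} E{\left(x{\left(Y{\left(-3,-3 \right)} \right)} \right)} = 19 \left(-3\right) = -57$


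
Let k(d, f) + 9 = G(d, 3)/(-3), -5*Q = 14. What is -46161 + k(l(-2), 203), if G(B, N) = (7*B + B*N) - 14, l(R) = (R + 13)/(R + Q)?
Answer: -1661677/36 ≈ -46158.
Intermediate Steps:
Q = -14/5 (Q = -⅕*14 = -14/5 ≈ -2.8000)
l(R) = (13 + R)/(-14/5 + R) (l(R) = (R + 13)/(R - 14/5) = (13 + R)/(-14/5 + R))
G(B, N) = -14 + 7*B + B*N
k(d, f) = -13/3 - 10*d/3 (k(d, f) = -9 + (-14 + 7*d + d*3)/(-3) = -9 + (-14 + 7*d + 3*d)*(-⅓) = -9 + (-14 + 10*d)*(-⅓) = -9 + (14/3 - 10*d/3) = -13/3 - 10*d/3)
-46161 + k(l(-2), 203) = -46161 + (-13/3 - 50*(13 - 2)/(3*(-14 + 5*(-2)))) = -46161 + (-13/3 - 50*11/(3*(-14 - 10))) = -46161 + (-13/3 - 50*11/(3*(-24))) = -46161 + (-13/3 - 50*(-1)*11/(3*24)) = -46161 + (-13/3 - 10/3*(-55/24)) = -46161 + (-13/3 + 275/36) = -46161 + 119/36 = -1661677/36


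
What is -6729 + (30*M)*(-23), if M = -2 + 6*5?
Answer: -26049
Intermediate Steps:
M = 28 (M = -2 + 30 = 28)
-6729 + (30*M)*(-23) = -6729 + (30*28)*(-23) = -6729 + 840*(-23) = -6729 - 19320 = -26049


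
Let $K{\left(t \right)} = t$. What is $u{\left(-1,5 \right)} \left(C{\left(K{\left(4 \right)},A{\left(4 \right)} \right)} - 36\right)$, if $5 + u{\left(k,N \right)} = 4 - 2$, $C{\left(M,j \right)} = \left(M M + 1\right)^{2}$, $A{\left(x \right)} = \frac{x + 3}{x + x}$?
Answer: $-759$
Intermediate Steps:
$A{\left(x \right)} = \frac{3 + x}{2 x}$
$C{\left(M,j \right)} = \left(1 + M^{2}\right)^{2}$ ($C{\left(M,j \right)} = \left(M^{2} + 1\right)^{2} = \left(1 + M^{2}\right)^{2}$)
$u{\left(k,N \right)} = -3$ ($u{\left(k,N \right)} = -5 + \left(4 - 2\right) = -5 + 2 = -3$)
$u{\left(-1,5 \right)} \left(C{\left(K{\left(4 \right)},A{\left(4 \right)} \right)} - 36\right) = - 3 \left(\left(1 + 4^{2}\right)^{2} - 36\right) = - 3 \left(\left(1 + 16\right)^{2} - 36\right) = - 3 \left(17^{2} - 36\right) = - 3 \left(289 - 36\right) = \left(-3\right) 253 = -759$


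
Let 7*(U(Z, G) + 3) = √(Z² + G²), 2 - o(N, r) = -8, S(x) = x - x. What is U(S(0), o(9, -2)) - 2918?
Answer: -20437/7 ≈ -2919.6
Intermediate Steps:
S(x) = 0
o(N, r) = 10 (o(N, r) = 2 - 1*(-8) = 2 + 8 = 10)
U(Z, G) = -3 + √(G² + Z²)/7 (U(Z, G) = -3 + √(Z² + G²)/7 = -3 + √(G² + Z²)/7)
U(S(0), o(9, -2)) - 2918 = (-3 + √(10² + 0²)/7) - 2918 = (-3 + √(100 + 0)/7) - 2918 = (-3 + √100/7) - 2918 = (-3 + (⅐)*10) - 2918 = (-3 + 10/7) - 2918 = -11/7 - 2918 = -20437/7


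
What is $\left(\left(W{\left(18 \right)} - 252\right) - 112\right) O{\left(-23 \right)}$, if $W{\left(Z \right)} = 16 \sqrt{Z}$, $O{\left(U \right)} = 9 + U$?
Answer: $5096 - 672 \sqrt{2} \approx 4145.6$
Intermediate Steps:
$\left(\left(W{\left(18 \right)} - 252\right) - 112\right) O{\left(-23 \right)} = \left(\left(16 \sqrt{18} - 252\right) - 112\right) \left(9 - 23\right) = \left(\left(16 \cdot 3 \sqrt{2} - 252\right) - 112\right) \left(-14\right) = \left(\left(48 \sqrt{2} - 252\right) - 112\right) \left(-14\right) = \left(\left(-252 + 48 \sqrt{2}\right) - 112\right) \left(-14\right) = \left(-364 + 48 \sqrt{2}\right) \left(-14\right) = 5096 - 672 \sqrt{2}$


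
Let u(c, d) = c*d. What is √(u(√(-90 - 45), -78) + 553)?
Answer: √(553 - 234*I*√15) ≈ 28.414 - 15.948*I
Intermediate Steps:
√(u(√(-90 - 45), -78) + 553) = √(√(-90 - 45)*(-78) + 553) = √(√(-135)*(-78) + 553) = √((3*I*√15)*(-78) + 553) = √(-234*I*√15 + 553) = √(553 - 234*I*√15)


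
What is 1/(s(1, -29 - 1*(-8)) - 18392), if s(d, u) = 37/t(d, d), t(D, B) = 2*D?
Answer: -2/36747 ≈ -5.4426e-5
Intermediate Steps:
s(d, u) = 37/(2*d) (s(d, u) = 37/((2*d)) = 37*(1/(2*d)) = 37/(2*d))
1/(s(1, -29 - 1*(-8)) - 18392) = 1/((37/2)/1 - 18392) = 1/((37/2)*1 - 18392) = 1/(37/2 - 18392) = 1/(-36747/2) = -2/36747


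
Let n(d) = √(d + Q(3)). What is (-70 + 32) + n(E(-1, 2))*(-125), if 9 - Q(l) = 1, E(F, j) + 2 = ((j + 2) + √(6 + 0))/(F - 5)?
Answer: -38 - 125*√(192 - 6*√6)/6 ≈ -315.41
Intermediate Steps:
E(F, j) = -2 + (2 + j + √6)/(-5 + F) (E(F, j) = -2 + ((j + 2) + √(6 + 0))/(F - 5) = -2 + ((2 + j) + √6)/(-5 + F) = -2 + (2 + j + √6)/(-5 + F))
Q(l) = 8 (Q(l) = 9 - 1*1 = 9 - 1 = 8)
n(d) = √(8 + d) (n(d) = √(d + 8) = √(8 + d))
(-70 + 32) + n(E(-1, 2))*(-125) = (-70 + 32) + √(8 + (12 + 2 + √6 - 2*(-1))/(-5 - 1))*(-125) = -38 + √(8 + (12 + 2 + √6 + 2)/(-6))*(-125) = -38 + √(8 - (16 + √6)/6)*(-125) = -38 + √(8 + (-8/3 - √6/6))*(-125) = -38 + √(16/3 - √6/6)*(-125) = -38 - 125*√(16/3 - √6/6)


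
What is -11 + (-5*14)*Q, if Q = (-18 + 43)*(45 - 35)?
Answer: -17511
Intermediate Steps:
Q = 250 (Q = 25*10 = 250)
-11 + (-5*14)*Q = -11 - 5*14*250 = -11 - 70*250 = -11 - 17500 = -17511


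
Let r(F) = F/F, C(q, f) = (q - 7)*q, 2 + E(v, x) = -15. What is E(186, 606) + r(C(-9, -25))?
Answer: -16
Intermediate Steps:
E(v, x) = -17 (E(v, x) = -2 - 15 = -17)
C(q, f) = q*(-7 + q) (C(q, f) = (-7 + q)*q = q*(-7 + q))
r(F) = 1
E(186, 606) + r(C(-9, -25)) = -17 + 1 = -16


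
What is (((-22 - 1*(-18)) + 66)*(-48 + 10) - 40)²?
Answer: 5740816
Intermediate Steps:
(((-22 - 1*(-18)) + 66)*(-48 + 10) - 40)² = (((-22 + 18) + 66)*(-38) - 40)² = ((-4 + 66)*(-38) - 40)² = (62*(-38) - 40)² = (-2356 - 40)² = (-2396)² = 5740816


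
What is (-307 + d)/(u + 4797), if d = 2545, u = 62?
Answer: 2238/4859 ≈ 0.46059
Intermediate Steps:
(-307 + d)/(u + 4797) = (-307 + 2545)/(62 + 4797) = 2238/4859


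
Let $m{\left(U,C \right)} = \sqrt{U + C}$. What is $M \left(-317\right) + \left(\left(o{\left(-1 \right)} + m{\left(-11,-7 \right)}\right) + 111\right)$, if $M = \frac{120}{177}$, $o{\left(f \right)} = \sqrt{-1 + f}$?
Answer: $- \frac{6131}{59} + 4 i \sqrt{2} \approx -103.92 + 5.6569 i$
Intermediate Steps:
$m{\left(U,C \right)} = \sqrt{C + U}$
$M = \frac{40}{59}$ ($M = 120 \cdot \frac{1}{177} = \frac{40}{59} \approx 0.67797$)
$M \left(-317\right) + \left(\left(o{\left(-1 \right)} + m{\left(-11,-7 \right)}\right) + 111\right) = \frac{40}{59} \left(-317\right) + \left(\left(\sqrt{-1 - 1} + \sqrt{-7 - 11}\right) + 111\right) = - \frac{12680}{59} + \left(\left(\sqrt{-2} + \sqrt{-18}\right) + 111\right) = - \frac{12680}{59} + \left(\left(i \sqrt{2} + 3 i \sqrt{2}\right) + 111\right) = - \frac{12680}{59} + \left(4 i \sqrt{2} + 111\right) = - \frac{12680}{59} + \left(111 + 4 i \sqrt{2}\right) = - \frac{6131}{59} + 4 i \sqrt{2}$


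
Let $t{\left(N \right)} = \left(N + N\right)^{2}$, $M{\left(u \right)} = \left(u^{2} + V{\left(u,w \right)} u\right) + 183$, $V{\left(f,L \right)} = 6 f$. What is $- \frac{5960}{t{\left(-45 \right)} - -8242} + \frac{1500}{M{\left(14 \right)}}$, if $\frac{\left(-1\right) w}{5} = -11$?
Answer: $\frac{1524520}{2541181} \approx 0.59993$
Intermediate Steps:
$w = 55$ ($w = \left(-5\right) \left(-11\right) = 55$)
$M{\left(u \right)} = 183 + 7 u^{2}$ ($M{\left(u \right)} = \left(u^{2} + 6 u u\right) + 183 = \left(u^{2} + 6 u^{2}\right) + 183 = 7 u^{2} + 183 = 183 + 7 u^{2}$)
$t{\left(N \right)} = 4 N^{2}$ ($t{\left(N \right)} = \left(2 N\right)^{2} = 4 N^{2}$)
$- \frac{5960}{t{\left(-45 \right)} - -8242} + \frac{1500}{M{\left(14 \right)}} = - \frac{5960}{4 \left(-45\right)^{2} - -8242} + \frac{1500}{183 + 7 \cdot 14^{2}} = - \frac{5960}{4 \cdot 2025 + 8242} + \frac{1500}{183 + 7 \cdot 196} = - \frac{5960}{8100 + 8242} + \frac{1500}{183 + 1372} = - \frac{5960}{16342} + \frac{1500}{1555} = \left(-5960\right) \frac{1}{16342} + 1500 \cdot \frac{1}{1555} = - \frac{2980}{8171} + \frac{300}{311} = \frac{1524520}{2541181}$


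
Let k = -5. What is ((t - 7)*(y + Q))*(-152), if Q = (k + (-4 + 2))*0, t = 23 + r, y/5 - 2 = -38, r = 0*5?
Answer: 437760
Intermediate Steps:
r = 0
y = -180 (y = 10 + 5*(-38) = 10 - 190 = -180)
t = 23 (t = 23 + 0 = 23)
Q = 0 (Q = (-5 + (-4 + 2))*0 = (-5 - 2)*0 = -7*0 = 0)
((t - 7)*(y + Q))*(-152) = ((23 - 7)*(-180 + 0))*(-152) = (16*(-180))*(-152) = -2880*(-152) = 437760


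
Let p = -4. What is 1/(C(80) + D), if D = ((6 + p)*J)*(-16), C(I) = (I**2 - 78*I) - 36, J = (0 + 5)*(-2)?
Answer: 1/444 ≈ 0.0022523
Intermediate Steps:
J = -10 (J = 5*(-2) = -10)
C(I) = -36 + I**2 - 78*I
D = 320 (D = ((6 - 4)*(-10))*(-16) = (2*(-10))*(-16) = -20*(-16) = 320)
1/(C(80) + D) = 1/((-36 + 80**2 - 78*80) + 320) = 1/((-36 + 6400 - 6240) + 320) = 1/(124 + 320) = 1/444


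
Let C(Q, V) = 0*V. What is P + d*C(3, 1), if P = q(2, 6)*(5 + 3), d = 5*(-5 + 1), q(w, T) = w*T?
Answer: 96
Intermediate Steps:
C(Q, V) = 0
q(w, T) = T*w
d = -20 (d = 5*(-4) = -20)
P = 96 (P = (6*2)*(5 + 3) = 12*8 = 96)
P + d*C(3, 1) = 96 - 20*0 = 96 + 0 = 96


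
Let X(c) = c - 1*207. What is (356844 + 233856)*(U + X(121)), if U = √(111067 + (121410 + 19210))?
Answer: -50800200 + 590700*√251687 ≈ 2.4554e+8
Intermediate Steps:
X(c) = -207 + c (X(c) = c - 207 = -207 + c)
U = √251687 (U = √(111067 + 140620) = √251687 ≈ 501.68)
(356844 + 233856)*(U + X(121)) = (356844 + 233856)*(√251687 + (-207 + 121)) = 590700*(√251687 - 86) = 590700*(-86 + √251687) = -50800200 + 590700*√251687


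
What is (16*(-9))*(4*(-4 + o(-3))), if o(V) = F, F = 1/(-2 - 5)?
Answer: 16704/7 ≈ 2386.3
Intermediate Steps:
F = -1/7 (F = 1/(-7) = -1/7 ≈ -0.14286)
o(V) = -1/7
(16*(-9))*(4*(-4 + o(-3))) = (16*(-9))*(4*(-4 - 1/7)) = -576*(-29)/7 = -144*(-116/7) = 16704/7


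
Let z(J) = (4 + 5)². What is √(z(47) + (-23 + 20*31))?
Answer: √678 ≈ 26.038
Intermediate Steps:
z(J) = 81 (z(J) = 9² = 81)
√(z(47) + (-23 + 20*31)) = √(81 + (-23 + 20*31)) = √(81 + (-23 + 620)) = √(81 + 597) = √678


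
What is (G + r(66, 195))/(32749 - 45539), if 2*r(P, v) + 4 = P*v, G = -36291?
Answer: 14929/6395 ≈ 2.3345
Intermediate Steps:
r(P, v) = -2 + P*v/2 (r(P, v) = -2 + (P*v)/2 = -2 + P*v/2)
(G + r(66, 195))/(32749 - 45539) = (-36291 + (-2 + (½)*66*195))/(32749 - 45539) = (-36291 + (-2 + 6435))/(-12790) = (-36291 + 6433)*(-1/12790) = -29858*(-1/12790) = 14929/6395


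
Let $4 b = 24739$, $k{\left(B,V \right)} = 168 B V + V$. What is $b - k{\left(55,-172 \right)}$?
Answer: $\frac{6382547}{4} \approx 1.5956 \cdot 10^{6}$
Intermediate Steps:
$k{\left(B,V \right)} = V + 168 B V$ ($k{\left(B,V \right)} = 168 B V + V = V + 168 B V$)
$b = \frac{24739}{4}$ ($b = \frac{1}{4} \cdot 24739 = \frac{24739}{4} \approx 6184.8$)
$b - k{\left(55,-172 \right)} = \frac{24739}{4} - - 172 \left(1 + 168 \cdot 55\right) = \frac{24739}{4} - - 172 \left(1 + 9240\right) = \frac{24739}{4} - \left(-172\right) 9241 = \frac{24739}{4} - -1589452 = \frac{24739}{4} + 1589452 = \frac{6382547}{4}$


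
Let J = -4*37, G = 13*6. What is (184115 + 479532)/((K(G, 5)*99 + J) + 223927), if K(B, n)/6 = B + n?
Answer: 663647/273081 ≈ 2.4302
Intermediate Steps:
G = 78
J = -148
K(B, n) = 6*B + 6*n (K(B, n) = 6*(B + n) = 6*B + 6*n)
(184115 + 479532)/((K(G, 5)*99 + J) + 223927) = (184115 + 479532)/(((6*78 + 6*5)*99 - 148) + 223927) = 663647/(((468 + 30)*99 - 148) + 223927) = 663647/((498*99 - 148) + 223927) = 663647/((49302 - 148) + 223927) = 663647/(49154 + 223927) = 663647/273081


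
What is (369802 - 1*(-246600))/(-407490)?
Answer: -308201/203745 ≈ -1.5127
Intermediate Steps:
(369802 - 1*(-246600))/(-407490) = (369802 + 246600)*(-1/407490) = 616402*(-1/407490) = -308201/203745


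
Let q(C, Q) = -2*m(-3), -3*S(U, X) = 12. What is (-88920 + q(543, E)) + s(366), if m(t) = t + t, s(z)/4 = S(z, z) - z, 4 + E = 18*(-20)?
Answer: -90388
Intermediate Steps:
E = -364 (E = -4 + 18*(-20) = -4 - 360 = -364)
S(U, X) = -4 (S(U, X) = -⅓*12 = -4)
s(z) = -16 - 4*z (s(z) = 4*(-4 - z) = -16 - 4*z)
m(t) = 2*t
q(C, Q) = 12 (q(C, Q) = -4*(-3) = -2*(-6) = 12)
(-88920 + q(543, E)) + s(366) = (-88920 + 12) + (-16 - 4*366) = -88908 + (-16 - 1464) = -88908 - 1480 = -90388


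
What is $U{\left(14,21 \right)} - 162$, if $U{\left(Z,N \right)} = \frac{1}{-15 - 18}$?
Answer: $- \frac{5347}{33} \approx -162.03$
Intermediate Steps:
$U{\left(Z,N \right)} = - \frac{1}{33}$ ($U{\left(Z,N \right)} = \frac{1}{-33} = - \frac{1}{33}$)
$U{\left(14,21 \right)} - 162 = - \frac{1}{33} - 162 = - \frac{5347}{33}$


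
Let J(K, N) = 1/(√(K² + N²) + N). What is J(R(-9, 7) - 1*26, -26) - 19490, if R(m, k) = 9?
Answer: -5632584/289 + √965/289 ≈ -19490.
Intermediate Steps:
J(K, N) = 1/(N + √(K² + N²))
J(R(-9, 7) - 1*26, -26) - 19490 = 1/(-26 + √((9 - 1*26)² + (-26)²)) - 19490 = 1/(-26 + √((9 - 26)² + 676)) - 19490 = 1/(-26 + √((-17)² + 676)) - 19490 = 1/(-26 + √(289 + 676)) - 19490 = 1/(-26 + √965) - 19490 = -19490 + 1/(-26 + √965)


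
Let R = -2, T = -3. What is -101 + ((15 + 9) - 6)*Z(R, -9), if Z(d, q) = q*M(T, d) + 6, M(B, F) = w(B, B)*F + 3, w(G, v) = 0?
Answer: -479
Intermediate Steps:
M(B, F) = 3 (M(B, F) = 0*F + 3 = 0 + 3 = 3)
Z(d, q) = 6 + 3*q (Z(d, q) = q*3 + 6 = 3*q + 6 = 6 + 3*q)
-101 + ((15 + 9) - 6)*Z(R, -9) = -101 + ((15 + 9) - 6)*(6 + 3*(-9)) = -101 + (24 - 6)*(6 - 27) = -101 + 18*(-21) = -101 - 378 = -479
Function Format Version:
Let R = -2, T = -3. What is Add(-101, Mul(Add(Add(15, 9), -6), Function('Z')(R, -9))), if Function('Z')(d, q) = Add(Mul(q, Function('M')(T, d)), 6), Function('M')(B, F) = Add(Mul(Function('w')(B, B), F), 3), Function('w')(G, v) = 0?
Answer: -479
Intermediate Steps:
Function('M')(B, F) = 3 (Function('M')(B, F) = Add(Mul(0, F), 3) = Add(0, 3) = 3)
Function('Z')(d, q) = Add(6, Mul(3, q)) (Function('Z')(d, q) = Add(Mul(q, 3), 6) = Add(Mul(3, q), 6) = Add(6, Mul(3, q)))
Add(-101, Mul(Add(Add(15, 9), -6), Function('Z')(R, -9))) = Add(-101, Mul(Add(Add(15, 9), -6), Add(6, Mul(3, -9)))) = Add(-101, Mul(Add(24, -6), Add(6, -27))) = Add(-101, Mul(18, -21)) = Add(-101, -378) = -479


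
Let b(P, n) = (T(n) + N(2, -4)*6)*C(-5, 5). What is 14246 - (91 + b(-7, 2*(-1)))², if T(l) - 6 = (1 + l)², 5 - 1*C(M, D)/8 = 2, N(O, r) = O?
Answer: -284963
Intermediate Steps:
C(M, D) = 24 (C(M, D) = 40 - 8*2 = 40 - 16 = 24)
T(l) = 6 + (1 + l)²
b(P, n) = 432 + 24*(1 + n)² (b(P, n) = ((6 + (1 + n)²) + 2*6)*24 = ((6 + (1 + n)²) + 12)*24 = (18 + (1 + n)²)*24 = 432 + 24*(1 + n)²)
14246 - (91 + b(-7, 2*(-1)))² = 14246 - (91 + (432 + 24*(1 + 2*(-1))²))² = 14246 - (91 + (432 + 24*(1 - 2)²))² = 14246 - (91 + (432 + 24*(-1)²))² = 14246 - (91 + (432 + 24*1))² = 14246 - (91 + (432 + 24))² = 14246 - (91 + 456)² = 14246 - 1*547² = 14246 - 1*299209 = 14246 - 299209 = -284963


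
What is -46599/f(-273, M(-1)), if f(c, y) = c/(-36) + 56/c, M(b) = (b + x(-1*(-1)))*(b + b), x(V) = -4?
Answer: -7269444/1151 ≈ -6315.8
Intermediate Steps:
M(b) = 2*b*(-4 + b) (M(b) = (b - 4)*(b + b) = (-4 + b)*(2*b) = 2*b*(-4 + b))
f(c, y) = 56/c - c/36 (f(c, y) = c*(-1/36) + 56/c = -c/36 + 56/c = 56/c - c/36)
-46599/f(-273, M(-1)) = -46599/(56/(-273) - 1/36*(-273)) = -46599/(56*(-1/273) + 91/12) = -46599/(-8/39 + 91/12) = -46599/1151/156 = -46599*156/1151 = -7269444/1151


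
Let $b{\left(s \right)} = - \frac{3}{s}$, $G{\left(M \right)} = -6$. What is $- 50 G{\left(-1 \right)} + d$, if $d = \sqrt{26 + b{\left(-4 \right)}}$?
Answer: $300 + \frac{\sqrt{107}}{2} \approx 305.17$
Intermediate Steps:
$d = \frac{\sqrt{107}}{2}$ ($d = \sqrt{26 - \frac{3}{-4}} = \sqrt{26 - - \frac{3}{4}} = \sqrt{26 + \frac{3}{4}} = \sqrt{\frac{107}{4}} = \frac{\sqrt{107}}{2} \approx 5.172$)
$- 50 G{\left(-1 \right)} + d = \left(-50\right) \left(-6\right) + \frac{\sqrt{107}}{2} = 300 + \frac{\sqrt{107}}{2}$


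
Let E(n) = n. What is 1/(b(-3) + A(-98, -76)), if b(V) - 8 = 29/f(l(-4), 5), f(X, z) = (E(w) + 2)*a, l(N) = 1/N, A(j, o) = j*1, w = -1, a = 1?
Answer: -1/61 ≈ -0.016393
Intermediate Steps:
A(j, o) = j
f(X, z) = 1 (f(X, z) = (-1 + 2)*1 = 1*1 = 1)
b(V) = 37 (b(V) = 8 + 29/1 = 8 + 29*1 = 8 + 29 = 37)
1/(b(-3) + A(-98, -76)) = 1/(37 - 98) = 1/(-61) = -1/61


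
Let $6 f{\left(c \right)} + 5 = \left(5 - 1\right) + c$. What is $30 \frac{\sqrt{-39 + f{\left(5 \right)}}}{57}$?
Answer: $\frac{10 i \sqrt{345}}{57} \approx 3.2586 i$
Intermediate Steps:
$f{\left(c \right)} = - \frac{1}{6} + \frac{c}{6}$ ($f{\left(c \right)} = - \frac{5}{6} + \frac{\left(5 - 1\right) + c}{6} = - \frac{5}{6} + \frac{4 + c}{6} = - \frac{5}{6} + \left(\frac{2}{3} + \frac{c}{6}\right) = - \frac{1}{6} + \frac{c}{6}$)
$30 \frac{\sqrt{-39 + f{\left(5 \right)}}}{57} = 30 \frac{\sqrt{-39 + \left(- \frac{1}{6} + \frac{1}{6} \cdot 5\right)}}{57} = 30 \sqrt{-39 + \left(- \frac{1}{6} + \frac{5}{6}\right)} \frac{1}{57} = 30 \sqrt{-39 + \frac{2}{3}} \cdot \frac{1}{57} = 30 \sqrt{- \frac{115}{3}} \cdot \frac{1}{57} = 30 \frac{i \sqrt{345}}{3} \cdot \frac{1}{57} = 30 \frac{i \sqrt{345}}{171} = \frac{10 i \sqrt{345}}{57}$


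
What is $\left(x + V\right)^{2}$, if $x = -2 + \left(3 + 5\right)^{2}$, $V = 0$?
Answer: $3844$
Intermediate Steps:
$x = 62$ ($x = -2 + 8^{2} = -2 + 64 = 62$)
$\left(x + V\right)^{2} = \left(62 + 0\right)^{2} = 62^{2} = 3844$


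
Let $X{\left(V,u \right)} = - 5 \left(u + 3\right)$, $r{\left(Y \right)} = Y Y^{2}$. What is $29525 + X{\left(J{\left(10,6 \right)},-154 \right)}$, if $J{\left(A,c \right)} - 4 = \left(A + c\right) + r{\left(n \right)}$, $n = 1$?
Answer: $30280$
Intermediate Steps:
$r{\left(Y \right)} = Y^{3}$
$J{\left(A,c \right)} = 5 + A + c$ ($J{\left(A,c \right)} = 4 + \left(\left(A + c\right) + 1^{3}\right) = 4 + \left(\left(A + c\right) + 1\right) = 4 + \left(1 + A + c\right) = 5 + A + c$)
$X{\left(V,u \right)} = -15 - 5 u$ ($X{\left(V,u \right)} = - 5 \left(3 + u\right) = -15 - 5 u$)
$29525 + X{\left(J{\left(10,6 \right)},-154 \right)} = 29525 - -755 = 29525 + \left(-15 + 770\right) = 29525 + 755 = 30280$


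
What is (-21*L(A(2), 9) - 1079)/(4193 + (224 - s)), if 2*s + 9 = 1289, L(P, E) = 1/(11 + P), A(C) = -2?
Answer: -3244/11331 ≈ -0.28629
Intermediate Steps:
s = 640 (s = -9/2 + (½)*1289 = -9/2 + 1289/2 = 640)
(-21*L(A(2), 9) - 1079)/(4193 + (224 - s)) = (-21/(11 - 2) - 1079)/(4193 + (224 - 1*640)) = (-21/9 - 1079)/(4193 + (224 - 640)) = (-21*⅑ - 1079)/(4193 - 416) = (-7/3 - 1079)/3777 = -3244/3*1/3777 = -3244/11331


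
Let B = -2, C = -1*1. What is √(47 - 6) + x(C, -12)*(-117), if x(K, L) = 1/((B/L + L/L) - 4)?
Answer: 702/17 + √41 ≈ 47.697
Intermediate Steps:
C = -1
x(K, L) = 1/(-3 - 2/L) (x(K, L) = 1/((-2/L + L/L) - 4) = 1/((-2/L + 1) - 4) = 1/((1 - 2/L) - 4) = 1/(-3 - 2/L))
√(47 - 6) + x(C, -12)*(-117) = √(47 - 6) - 1*(-12)/(2 + 3*(-12))*(-117) = √41 - 1*(-12)/(2 - 36)*(-117) = √41 - 1*(-12)/(-34)*(-117) = √41 - 1*(-12)*(-1/34)*(-117) = √41 - 6/17*(-117) = √41 + 702/17 = 702/17 + √41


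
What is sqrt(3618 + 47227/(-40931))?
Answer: sqrt(1628452441)/671 ≈ 60.140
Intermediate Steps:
sqrt(3618 + 47227/(-40931)) = sqrt(3618 + 47227*(-1/40931)) = sqrt(3618 - 47227/40931) = sqrt(148041131/40931) = sqrt(1628452441)/671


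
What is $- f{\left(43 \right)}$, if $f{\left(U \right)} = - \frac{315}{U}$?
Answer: $\frac{315}{43} \approx 7.3256$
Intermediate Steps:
$- f{\left(43 \right)} = - \frac{-315}{43} = \left(-1\right) \left(- \frac{315}{43}\right) = \frac{315}{43}$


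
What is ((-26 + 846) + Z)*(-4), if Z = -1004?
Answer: 736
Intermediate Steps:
((-26 + 846) + Z)*(-4) = ((-26 + 846) - 1004)*(-4) = (820 - 1004)*(-4) = -184*(-4) = 736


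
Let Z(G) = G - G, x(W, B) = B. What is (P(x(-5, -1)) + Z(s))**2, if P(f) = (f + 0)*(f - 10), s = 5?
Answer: 121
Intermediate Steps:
Z(G) = 0
P(f) = f*(-10 + f)
(P(x(-5, -1)) + Z(s))**2 = (-(-10 - 1) + 0)**2 = (-1*(-11) + 0)**2 = (11 + 0)**2 = 11**2 = 121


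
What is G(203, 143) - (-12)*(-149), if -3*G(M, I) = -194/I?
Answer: -766858/429 ≈ -1787.5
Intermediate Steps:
G(M, I) = 194/(3*I) (G(M, I) = -(-194)/(3*I) = 194/(3*I))
G(203, 143) - (-12)*(-149) = (194/3)/143 - (-12)*(-149) = (194/3)*(1/143) - 1*1788 = 194/429 - 1788 = -766858/429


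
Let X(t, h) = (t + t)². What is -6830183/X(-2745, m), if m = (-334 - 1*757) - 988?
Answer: -6830183/30140100 ≈ -0.22661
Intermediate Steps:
m = -2079 (m = (-334 - 757) - 988 = -1091 - 988 = -2079)
X(t, h) = 4*t² (X(t, h) = (2*t)² = 4*t²)
-6830183/X(-2745, m) = -6830183/(4*(-2745)²) = -6830183/(4*7535025) = -6830183/30140100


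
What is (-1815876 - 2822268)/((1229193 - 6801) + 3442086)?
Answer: -110432/111059 ≈ -0.99435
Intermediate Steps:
(-1815876 - 2822268)/((1229193 - 6801) + 3442086) = -4638144/(1222392 + 3442086) = -4638144/4664478 = -4638144*1/4664478 = -110432/111059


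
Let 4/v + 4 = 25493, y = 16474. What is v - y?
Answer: -419905782/25489 ≈ -16474.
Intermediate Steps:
v = 4/25489 (v = 4/(-4 + 25493) = 4/25489 ≈ 0.00015693)
v - y = 4/25489 - 1*16474 = 4/25489 - 16474 = -419905782/25489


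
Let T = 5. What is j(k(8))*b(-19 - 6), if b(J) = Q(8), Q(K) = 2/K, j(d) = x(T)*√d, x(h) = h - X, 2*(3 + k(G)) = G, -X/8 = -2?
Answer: -11/4 ≈ -2.7500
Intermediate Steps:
X = 16 (X = -8*(-2) = 16)
k(G) = -3 + G/2
x(h) = -16 + h (x(h) = h - 1*16 = h - 16 = -16 + h)
j(d) = -11*√d (j(d) = (-16 + 5)*√d = -11*√d)
b(J) = ¼ (b(J) = 2/8 = 2*(⅛) = ¼)
j(k(8))*b(-19 - 6) = -11*√(-3 + (½)*8)*(¼) = -11*√(-3 + 4)*(¼) = -11*√1*(¼) = -11*1*(¼) = -11*¼ = -11/4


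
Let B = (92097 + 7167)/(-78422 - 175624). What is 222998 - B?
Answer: 9441974862/42341 ≈ 2.2300e+5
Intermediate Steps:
B = -16544/42341 (B = 99264/(-254046) = 99264*(-1/254046) = -16544/42341 ≈ -0.39073)
222998 - B = 222998 - 1*(-16544/42341) = 222998 + 16544/42341 = 9441974862/42341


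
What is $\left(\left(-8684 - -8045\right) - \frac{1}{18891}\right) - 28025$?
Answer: $- \frac{541491625}{18891} \approx -28664.0$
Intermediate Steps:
$\left(\left(-8684 - -8045\right) - \frac{1}{18891}\right) - 28025 = \left(\left(-8684 + 8045\right) - \frac{1}{18891}\right) - 28025 = \left(-639 - \frac{1}{18891}\right) - 28025 = - \frac{12071350}{18891} - 28025 = - \frac{541491625}{18891}$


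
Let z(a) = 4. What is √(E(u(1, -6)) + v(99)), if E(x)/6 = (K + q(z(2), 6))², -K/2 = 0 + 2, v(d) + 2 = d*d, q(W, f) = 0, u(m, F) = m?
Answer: √9895 ≈ 99.474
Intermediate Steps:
v(d) = -2 + d² (v(d) = -2 + d*d = -2 + d²)
K = -4 (K = -2*(0 + 2) = -2*2 = -4)
E(x) = 96 (E(x) = 6*(-4 + 0)² = 6*(-4)² = 6*16 = 96)
√(E(u(1, -6)) + v(99)) = √(96 + (-2 + 99²)) = √(96 + (-2 + 9801)) = √(96 + 9799) = √9895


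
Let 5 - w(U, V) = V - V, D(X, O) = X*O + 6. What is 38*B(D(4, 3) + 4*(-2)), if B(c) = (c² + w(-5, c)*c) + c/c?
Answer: 5738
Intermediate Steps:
D(X, O) = 6 + O*X (D(X, O) = O*X + 6 = 6 + O*X)
w(U, V) = 5 (w(U, V) = 5 - (V - V) = 5 - 1*0 = 5 + 0 = 5)
B(c) = 1 + c² + 5*c (B(c) = (c² + 5*c) + c/c = (c² + 5*c) + 1 = 1 + c² + 5*c)
38*B(D(4, 3) + 4*(-2)) = 38*(1 + ((6 + 3*4) + 4*(-2))² + 5*((6 + 3*4) + 4*(-2))) = 38*(1 + ((6 + 12) - 8)² + 5*((6 + 12) - 8)) = 38*(1 + (18 - 8)² + 5*(18 - 8)) = 38*(1 + 10² + 5*10) = 38*(1 + 100 + 50) = 38*151 = 5738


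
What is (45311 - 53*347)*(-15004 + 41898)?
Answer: 723986480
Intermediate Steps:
(45311 - 53*347)*(-15004 + 41898) = (45311 - 18391)*26894 = 26920*26894 = 723986480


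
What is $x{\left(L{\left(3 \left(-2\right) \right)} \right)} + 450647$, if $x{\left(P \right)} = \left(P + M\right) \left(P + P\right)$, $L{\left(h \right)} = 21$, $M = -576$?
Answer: $427337$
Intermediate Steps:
$x{\left(P \right)} = 2 P \left(-576 + P\right)$ ($x{\left(P \right)} = \left(P - 576\right) \left(P + P\right) = \left(-576 + P\right) 2 P = 2 P \left(-576 + P\right)$)
$x{\left(L{\left(3 \left(-2\right) \right)} \right)} + 450647 = 2 \cdot 21 \left(-576 + 21\right) + 450647 = 2 \cdot 21 \left(-555\right) + 450647 = -23310 + 450647 = 427337$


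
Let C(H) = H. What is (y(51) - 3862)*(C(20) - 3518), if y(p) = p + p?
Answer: 13152480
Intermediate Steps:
y(p) = 2*p
(y(51) - 3862)*(C(20) - 3518) = (2*51 - 3862)*(20 - 3518) = (102 - 3862)*(-3498) = -3760*(-3498) = 13152480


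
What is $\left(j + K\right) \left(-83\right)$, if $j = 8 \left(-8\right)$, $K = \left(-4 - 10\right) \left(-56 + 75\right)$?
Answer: $27390$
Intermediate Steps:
$K = -266$ ($K = \left(-14\right) 19 = -266$)
$j = -64$
$\left(j + K\right) \left(-83\right) = \left(-64 - 266\right) \left(-83\right) = \left(-330\right) \left(-83\right) = 27390$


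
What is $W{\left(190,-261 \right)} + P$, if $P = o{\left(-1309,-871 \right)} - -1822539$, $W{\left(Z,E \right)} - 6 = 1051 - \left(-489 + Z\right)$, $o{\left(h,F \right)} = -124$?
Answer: $1823771$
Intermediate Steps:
$W{\left(Z,E \right)} = 1546 - Z$ ($W{\left(Z,E \right)} = 6 - \left(-1540 + Z\right) = 1546 - Z$)
$P = 1822415$ ($P = -124 - -1822539 = -124 + 1822539 = 1822415$)
$W{\left(190,-261 \right)} + P = \left(1546 - 190\right) + 1822415 = 1356 + 1822415 = 1823771$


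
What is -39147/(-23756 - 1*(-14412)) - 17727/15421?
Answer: 438044799/144093824 ≈ 3.0400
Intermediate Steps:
-39147/(-23756 - 1*(-14412)) - 17727/15421 = -39147/(-23756 + 14412) - 17727*1/15421 = -39147/(-9344) - 17727/15421 = -39147*(-1/9344) - 17727/15421 = 39147/9344 - 17727/15421 = 438044799/144093824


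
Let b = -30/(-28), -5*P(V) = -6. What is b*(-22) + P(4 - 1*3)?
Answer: -783/35 ≈ -22.371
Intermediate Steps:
P(V) = 6/5 (P(V) = -⅕*(-6) = 6/5)
b = 15/14 (b = -30*(-1/28) = 15/14 ≈ 1.0714)
b*(-22) + P(4 - 1*3) = (15/14)*(-22) + 6/5 = -165/7 + 6/5 = -783/35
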